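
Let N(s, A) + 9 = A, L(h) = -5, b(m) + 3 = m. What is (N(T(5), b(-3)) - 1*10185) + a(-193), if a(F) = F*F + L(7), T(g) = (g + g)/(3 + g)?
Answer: 27044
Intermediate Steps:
b(m) = -3 + m
T(g) = 2*g/(3 + g) (T(g) = (2*g)/(3 + g) = 2*g/(3 + g))
N(s, A) = -9 + A
a(F) = -5 + F**2 (a(F) = F*F - 5 = F**2 - 5 = -5 + F**2)
(N(T(5), b(-3)) - 1*10185) + a(-193) = ((-9 + (-3 - 3)) - 1*10185) + (-5 + (-193)**2) = ((-9 - 6) - 10185) + (-5 + 37249) = (-15 - 10185) + 37244 = -10200 + 37244 = 27044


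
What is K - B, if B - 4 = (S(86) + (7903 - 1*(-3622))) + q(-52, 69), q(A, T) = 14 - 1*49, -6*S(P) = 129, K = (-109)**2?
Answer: 817/2 ≈ 408.50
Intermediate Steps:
K = 11881
S(P) = -43/2 (S(P) = -1/6*129 = -43/2)
q(A, T) = -35 (q(A, T) = 14 - 49 = -35)
B = 22945/2 (B = 4 + ((-43/2 + (7903 - 1*(-3622))) - 35) = 4 + ((-43/2 + (7903 + 3622)) - 35) = 4 + ((-43/2 + 11525) - 35) = 4 + (23007/2 - 35) = 4 + 22937/2 = 22945/2 ≈ 11473.)
K - B = 11881 - 1*22945/2 = 11881 - 22945/2 = 817/2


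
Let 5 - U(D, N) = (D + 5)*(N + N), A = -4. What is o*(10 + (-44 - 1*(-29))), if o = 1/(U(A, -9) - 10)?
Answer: -5/13 ≈ -0.38462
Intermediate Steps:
U(D, N) = 5 - 2*N*(5 + D) (U(D, N) = 5 - (D + 5)*(N + N) = 5 - (5 + D)*2*N = 5 - 2*N*(5 + D))
o = 1/13 (o = 1/((5 - 10*(-9) - 2*(-4)*(-9)) - 10) = 1/((5 + 90 - 72) - 10) = 1/(23 - 10) = 1/13 ≈ 0.076923)
o*(10 + (-44 - 1*(-29))) = (10 + (-44 - 1*(-29)))/13 = (10 + (-44 + 29))/13 = (10 - 15)/13 = (1/13)*(-5) = -5/13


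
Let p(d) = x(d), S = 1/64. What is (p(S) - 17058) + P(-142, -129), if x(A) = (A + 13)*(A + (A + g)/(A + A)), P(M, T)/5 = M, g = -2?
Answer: -76162207/4096 ≈ -18594.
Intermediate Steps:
S = 1/64 ≈ 0.015625
P(M, T) = 5*M
x(A) = (13 + A)*(A + (-2 + A)/(2*A)) (x(A) = (A + 13)*(A + (A - 2)/(A + A)) = (13 + A)*(A + (-2 + A)/((2*A))) = (13 + A)*(A + (-2 + A)*(1/(2*A))) = (13 + A)*(A + (-2 + A)/(2*A)))
p(d) = 11/2 + d² - 13/d + 27*d/2
(p(S) - 17058) + P(-142, -129) = ((11/2 + (1/64)² - 13/1/64 + (27/2)*(1/64)) - 17058) + 5*(-142) = ((11/2 + 1/4096 - 13*64 + 27/128) - 17058) - 710 = ((11/2 + 1/4096 - 832 + 27/128) - 17058) - 710 = (-3384479/4096 - 17058) - 710 = -73254047/4096 - 710 = -76162207/4096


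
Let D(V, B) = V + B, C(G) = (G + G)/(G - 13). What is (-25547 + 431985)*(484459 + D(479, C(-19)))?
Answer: 1576781707913/8 ≈ 1.9710e+11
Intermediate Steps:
C(G) = 2*G/(-13 + G) (C(G) = (2*G)/(-13 + G) = 2*G/(-13 + G))
D(V, B) = B + V
(-25547 + 431985)*(484459 + D(479, C(-19))) = (-25547 + 431985)*(484459 + (2*(-19)/(-13 - 19) + 479)) = 406438*(484459 + (2*(-19)/(-32) + 479)) = 406438*(484459 + (2*(-19)*(-1/32) + 479)) = 406438*(484459 + (19/16 + 479)) = 406438*(484459 + 7683/16) = 406438*(7759027/16) = 1576781707913/8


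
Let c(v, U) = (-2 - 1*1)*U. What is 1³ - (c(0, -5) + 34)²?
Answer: -2400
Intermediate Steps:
c(v, U) = -3*U (c(v, U) = (-2 - 1)*U = -3*U)
1³ - (c(0, -5) + 34)² = 1³ - (-3*(-5) + 34)² = 1 - (15 + 34)² = 1 - 1*49² = 1 - 1*2401 = 1 - 2401 = -2400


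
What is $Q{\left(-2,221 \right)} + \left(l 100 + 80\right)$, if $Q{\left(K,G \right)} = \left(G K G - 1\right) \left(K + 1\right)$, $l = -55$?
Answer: $92263$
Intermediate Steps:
$Q{\left(K,G \right)} = \left(1 + K\right) \left(-1 + K G^{2}\right)$ ($Q{\left(K,G \right)} = \left(K G^{2} - 1\right) \left(1 + K\right) = \left(-1 + K G^{2}\right) \left(1 + K\right) = \left(1 + K\right) \left(-1 + K G^{2}\right)$)
$Q{\left(-2,221 \right)} + \left(l 100 + 80\right) = \left(-1 - -2 - 2 \cdot 221^{2} + 221^{2} \left(-2\right)^{2}\right) + \left(\left(-55\right) 100 + 80\right) = \left(-1 + 2 - 97682 + 48841 \cdot 4\right) + \left(-5500 + 80\right) = \left(-1 + 2 - 97682 + 195364\right) - 5420 = 97683 - 5420 = 92263$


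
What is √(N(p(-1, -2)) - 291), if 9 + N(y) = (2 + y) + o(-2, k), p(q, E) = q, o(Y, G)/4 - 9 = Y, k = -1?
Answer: I*√271 ≈ 16.462*I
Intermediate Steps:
o(Y, G) = 36 + 4*Y
N(y) = 21 + y (N(y) = -9 + ((2 + y) + (36 + 4*(-2))) = -9 + ((2 + y) + (36 - 8)) = -9 + ((2 + y) + 28) = -9 + (30 + y) = 21 + y)
√(N(p(-1, -2)) - 291) = √((21 - 1) - 291) = √(20 - 291) = √(-271) = I*√271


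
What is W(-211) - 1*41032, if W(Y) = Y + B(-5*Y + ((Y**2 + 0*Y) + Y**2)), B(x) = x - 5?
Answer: 48849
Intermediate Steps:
B(x) = -5 + x
W(Y) = -5 - 4*Y + 2*Y**2 (W(Y) = Y + (-5 + (-5*Y + ((Y**2 + 0*Y) + Y**2))) = Y + (-5 + (-5*Y + ((Y**2 + 0) + Y**2))) = Y + (-5 + (-5*Y + (Y**2 + Y**2))) = Y + (-5 + (-5*Y + 2*Y**2)) = Y + (-5 - 5*Y + 2*Y**2) = -5 - 4*Y + 2*Y**2)
W(-211) - 1*41032 = (-5 - 211 - 211*(-5 + 2*(-211))) - 1*41032 = (-5 - 211 - 211*(-5 - 422)) - 41032 = (-5 - 211 - 211*(-427)) - 41032 = (-5 - 211 + 90097) - 41032 = 89881 - 41032 = 48849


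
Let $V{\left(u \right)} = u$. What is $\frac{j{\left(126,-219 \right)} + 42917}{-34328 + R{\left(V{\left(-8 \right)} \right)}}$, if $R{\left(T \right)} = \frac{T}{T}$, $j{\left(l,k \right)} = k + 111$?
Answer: $- \frac{42809}{34327} \approx -1.2471$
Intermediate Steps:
$j{\left(l,k \right)} = 111 + k$
$R{\left(T \right)} = 1$
$\frac{j{\left(126,-219 \right)} + 42917}{-34328 + R{\left(V{\left(-8 \right)} \right)}} = \frac{\left(111 - 219\right) + 42917}{-34328 + 1} = \frac{-108 + 42917}{-34327} = 42809 \left(- \frac{1}{34327}\right) = - \frac{42809}{34327}$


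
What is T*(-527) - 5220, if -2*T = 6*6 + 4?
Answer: 5320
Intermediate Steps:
T = -20 (T = -(6*6 + 4)/2 = -(36 + 4)/2 = -1/2*40 = -20)
T*(-527) - 5220 = -20*(-527) - 5220 = 10540 - 5220 = 5320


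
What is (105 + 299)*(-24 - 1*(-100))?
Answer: 30704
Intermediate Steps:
(105 + 299)*(-24 - 1*(-100)) = 404*(-24 + 100) = 404*76 = 30704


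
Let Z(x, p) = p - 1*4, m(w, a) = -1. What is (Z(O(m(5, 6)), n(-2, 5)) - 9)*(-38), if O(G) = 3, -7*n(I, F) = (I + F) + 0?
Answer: 3572/7 ≈ 510.29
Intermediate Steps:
n(I, F) = -F/7 - I/7 (n(I, F) = -((I + F) + 0)/7 = -((F + I) + 0)/7 = -(F + I)/7 = -F/7 - I/7)
Z(x, p) = -4 + p (Z(x, p) = p - 4 = -4 + p)
(Z(O(m(5, 6)), n(-2, 5)) - 9)*(-38) = ((-4 + (-⅐*5 - ⅐*(-2))) - 9)*(-38) = ((-4 + (-5/7 + 2/7)) - 9)*(-38) = ((-4 - 3/7) - 9)*(-38) = (-31/7 - 9)*(-38) = -94/7*(-38) = 3572/7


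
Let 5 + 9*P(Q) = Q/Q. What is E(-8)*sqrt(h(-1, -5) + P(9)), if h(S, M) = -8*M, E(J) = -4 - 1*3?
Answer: -14*sqrt(89)/3 ≈ -44.025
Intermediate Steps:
E(J) = -7 (E(J) = -4 - 3 = -7)
P(Q) = -4/9 (P(Q) = -5/9 + (Q/Q)/9 = -5/9 + (1/9)*1 = -5/9 + 1/9 = -4/9)
E(-8)*sqrt(h(-1, -5) + P(9)) = -7*sqrt(-8*(-5) - 4/9) = -7*sqrt(40 - 4/9) = -14*sqrt(89)/3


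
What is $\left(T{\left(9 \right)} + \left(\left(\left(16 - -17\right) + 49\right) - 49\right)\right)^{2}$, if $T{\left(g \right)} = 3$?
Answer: $1296$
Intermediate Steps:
$\left(T{\left(9 \right)} + \left(\left(\left(16 - -17\right) + 49\right) - 49\right)\right)^{2} = \left(3 + \left(\left(\left(16 - -17\right) + 49\right) - 49\right)\right)^{2} = \left(3 + \left(\left(\left(16 + 17\right) + 49\right) - 49\right)\right)^{2} = \left(3 + \left(\left(33 + 49\right) - 49\right)\right)^{2} = \left(3 + \left(82 - 49\right)\right)^{2} = \left(3 + 33\right)^{2} = 36^{2} = 1296$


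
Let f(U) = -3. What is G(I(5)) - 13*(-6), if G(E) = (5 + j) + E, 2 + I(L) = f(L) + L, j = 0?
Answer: 83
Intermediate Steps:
I(L) = -5 + L (I(L) = -2 + (-3 + L) = -5 + L)
G(E) = 5 + E (G(E) = (5 + 0) + E = 5 + E)
G(I(5)) - 13*(-6) = (5 + (-5 + 5)) - 13*(-6) = (5 + 0) + 78 = 5 + 78 = 83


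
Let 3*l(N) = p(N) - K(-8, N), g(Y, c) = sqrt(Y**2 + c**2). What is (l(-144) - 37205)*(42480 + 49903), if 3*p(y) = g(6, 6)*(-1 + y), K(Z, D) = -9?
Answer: -3436832366 - 26791070*sqrt(2)/3 ≈ -3.4495e+9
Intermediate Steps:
p(y) = 2*sqrt(2)*(-1 + y) (p(y) = (sqrt(6**2 + 6**2)*(-1 + y))/3 = (sqrt(36 + 36)*(-1 + y))/3 = (sqrt(72)*(-1 + y))/3 = ((6*sqrt(2))*(-1 + y))/3 = (6*sqrt(2)*(-1 + y))/3 = 2*sqrt(2)*(-1 + y))
l(N) = 3 + 2*sqrt(2)*(-1 + N)/3 (l(N) = (2*sqrt(2)*(-1 + N) - 1*(-9))/3 = (2*sqrt(2)*(-1 + N) + 9)/3 = (9 + 2*sqrt(2)*(-1 + N))/3 = 3 + 2*sqrt(2)*(-1 + N)/3)
(l(-144) - 37205)*(42480 + 49903) = ((3 + 2*sqrt(2)*(-1 - 144)/3) - 37205)*(42480 + 49903) = ((3 + (2/3)*sqrt(2)*(-145)) - 37205)*92383 = ((3 - 290*sqrt(2)/3) - 37205)*92383 = (-37202 - 290*sqrt(2)/3)*92383 = -3436832366 - 26791070*sqrt(2)/3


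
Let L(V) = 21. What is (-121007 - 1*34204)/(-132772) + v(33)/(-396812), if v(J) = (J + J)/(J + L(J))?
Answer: 3646742273/3119537538 ≈ 1.1690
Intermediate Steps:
v(J) = 2*J/(21 + J) (v(J) = (J + J)/(J + 21) = (2*J)/(21 + J) = 2*J/(21 + J))
(-121007 - 1*34204)/(-132772) + v(33)/(-396812) = (-121007 - 1*34204)/(-132772) + (2*33/(21 + 33))/(-396812) = (-121007 - 34204)*(-1/132772) + (2*33/54)*(-1/396812) = -155211*(-1/132772) + (2*33*(1/54))*(-1/396812) = 8169/6988 + (11/9)*(-1/396812) = 8169/6988 - 11/3571308 = 3646742273/3119537538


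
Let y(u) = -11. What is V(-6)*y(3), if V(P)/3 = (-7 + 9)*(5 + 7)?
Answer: -792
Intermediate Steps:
V(P) = 72 (V(P) = 3*((-7 + 9)*(5 + 7)) = 3*(2*12) = 3*24 = 72)
V(-6)*y(3) = 72*(-11) = -792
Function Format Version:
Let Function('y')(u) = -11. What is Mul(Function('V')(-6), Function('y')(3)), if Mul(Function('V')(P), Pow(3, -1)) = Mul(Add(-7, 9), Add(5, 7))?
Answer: -792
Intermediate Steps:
Function('V')(P) = 72 (Function('V')(P) = Mul(3, Mul(Add(-7, 9), Add(5, 7))) = Mul(3, Mul(2, 12)) = Mul(3, 24) = 72)
Mul(Function('V')(-6), Function('y')(3)) = Mul(72, -11) = -792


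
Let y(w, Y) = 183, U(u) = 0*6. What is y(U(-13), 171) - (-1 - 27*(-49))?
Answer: -1139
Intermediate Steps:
U(u) = 0
y(U(-13), 171) - (-1 - 27*(-49)) = 183 - (-1 - 27*(-49)) = 183 - (-1 + 1323) = 183 - 1*1322 = 183 - 1322 = -1139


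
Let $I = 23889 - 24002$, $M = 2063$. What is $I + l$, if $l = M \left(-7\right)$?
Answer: $-14554$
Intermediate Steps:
$I = -113$
$l = -14441$ ($l = 2063 \left(-7\right) = -14441$)
$I + l = -113 - 14441 = -14554$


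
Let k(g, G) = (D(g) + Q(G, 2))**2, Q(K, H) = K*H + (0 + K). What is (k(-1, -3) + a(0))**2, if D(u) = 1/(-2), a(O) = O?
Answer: 130321/16 ≈ 8145.1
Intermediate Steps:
D(u) = -1/2
Q(K, H) = K + H*K (Q(K, H) = H*K + K = K + H*K)
k(g, G) = (-1/2 + 3*G)**2 (k(g, G) = (-1/2 + G*(1 + 2))**2 = (-1/2 + G*3)**2 = (-1/2 + 3*G)**2)
(k(-1, -3) + a(0))**2 = ((-1 + 6*(-3))**2/4 + 0)**2 = ((-1 - 18)**2/4 + 0)**2 = ((1/4)*(-19)**2 + 0)**2 = ((1/4)*361 + 0)**2 = (361/4 + 0)**2 = (361/4)**2 = 130321/16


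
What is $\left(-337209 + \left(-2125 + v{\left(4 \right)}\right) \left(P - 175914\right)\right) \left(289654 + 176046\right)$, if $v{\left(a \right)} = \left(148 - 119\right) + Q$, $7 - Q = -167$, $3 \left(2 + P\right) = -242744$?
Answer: $\frac{689177320402900}{3} \approx 2.2973 \cdot 10^{14}$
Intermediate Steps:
$P = - \frac{242750}{3}$ ($P = -2 + \frac{1}{3} \left(-242744\right) = -2 - \frac{242744}{3} = - \frac{242750}{3} \approx -80917.0$)
$Q = 174$ ($Q = 7 - -167 = 7 + 167 = 174$)
$v{\left(a \right)} = 203$ ($v{\left(a \right)} = \left(148 - 119\right) + 174 = 29 + 174 = 203$)
$\left(-337209 + \left(-2125 + v{\left(4 \right)}\right) \left(P - 175914\right)\right) \left(289654 + 176046\right) = \left(-337209 + \left(-2125 + 203\right) \left(- \frac{242750}{3} - 175914\right)\right) \left(289654 + 176046\right) = \left(-337209 - - \frac{1480885624}{3}\right) 465700 = \left(-337209 + \frac{1480885624}{3}\right) 465700 = \frac{1479873997}{3} \cdot 465700 = \frac{689177320402900}{3}$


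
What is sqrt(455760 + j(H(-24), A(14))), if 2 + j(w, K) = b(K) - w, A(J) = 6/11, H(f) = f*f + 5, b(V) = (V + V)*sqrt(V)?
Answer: sqrt(55076417 + 12*sqrt(66))/11 ≈ 674.67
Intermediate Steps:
b(V) = 2*V**(3/2) (b(V) = (2*V)*sqrt(V) = 2*V**(3/2))
H(f) = 5 + f**2 (H(f) = f**2 + 5 = 5 + f**2)
A(J) = 6/11 (A(J) = 6*(1/11) = 6/11)
j(w, K) = -2 - w + 2*K**(3/2) (j(w, K) = -2 + (2*K**(3/2) - w) = -2 + (-w + 2*K**(3/2)) = -2 - w + 2*K**(3/2))
sqrt(455760 + j(H(-24), A(14))) = sqrt(455760 + (-2 - (5 + (-24)**2) + 2*(6/11)**(3/2))) = sqrt(455760 + (-2 - (5 + 576) + 2*(6*sqrt(66)/121))) = sqrt(455760 + (-2 - 1*581 + 12*sqrt(66)/121)) = sqrt(455760 + (-2 - 581 + 12*sqrt(66)/121)) = sqrt(455760 + (-583 + 12*sqrt(66)/121)) = sqrt(455177 + 12*sqrt(66)/121)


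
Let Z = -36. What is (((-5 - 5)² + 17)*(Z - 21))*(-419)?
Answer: 2794311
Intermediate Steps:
(((-5 - 5)² + 17)*(Z - 21))*(-419) = (((-5 - 5)² + 17)*(-36 - 21))*(-419) = (((-10)² + 17)*(-57))*(-419) = ((100 + 17)*(-57))*(-419) = (117*(-57))*(-419) = -6669*(-419) = 2794311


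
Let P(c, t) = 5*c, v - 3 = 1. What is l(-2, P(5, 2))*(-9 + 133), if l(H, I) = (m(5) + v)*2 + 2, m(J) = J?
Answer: 2480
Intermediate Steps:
v = 4 (v = 3 + 1 = 4)
l(H, I) = 20 (l(H, I) = (5 + 4)*2 + 2 = 9*2 + 2 = 18 + 2 = 20)
l(-2, P(5, 2))*(-9 + 133) = 20*(-9 + 133) = 20*124 = 2480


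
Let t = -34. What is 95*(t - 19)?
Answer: -5035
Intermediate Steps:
95*(t - 19) = 95*(-34 - 19) = 95*(-53) = -5035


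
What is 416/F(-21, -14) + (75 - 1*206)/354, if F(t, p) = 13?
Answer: 11197/354 ≈ 31.630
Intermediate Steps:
416/F(-21, -14) + (75 - 1*206)/354 = 416/13 + (75 - 1*206)/354 = 416*(1/13) + (75 - 206)*(1/354) = 32 - 131*1/354 = 32 - 131/354 = 11197/354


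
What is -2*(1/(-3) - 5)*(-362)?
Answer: -11584/3 ≈ -3861.3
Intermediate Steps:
-2*(1/(-3) - 5)*(-362) = -2*(-1/3 - 5)*(-362) = -2*(-16/3)*(-362) = (32/3)*(-362) = -11584/3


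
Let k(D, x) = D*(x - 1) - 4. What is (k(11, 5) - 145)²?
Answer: 11025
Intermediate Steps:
k(D, x) = -4 + D*(-1 + x) (k(D, x) = D*(-1 + x) - 4 = -4 + D*(-1 + x))
(k(11, 5) - 145)² = ((-4 - 1*11 + 11*5) - 145)² = ((-4 - 11 + 55) - 145)² = (40 - 145)² = (-105)² = 11025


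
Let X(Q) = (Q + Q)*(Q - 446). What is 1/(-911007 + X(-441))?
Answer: -1/128673 ≈ -7.7716e-6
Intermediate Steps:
X(Q) = 2*Q*(-446 + Q) (X(Q) = (2*Q)*(-446 + Q) = 2*Q*(-446 + Q))
1/(-911007 + X(-441)) = 1/(-911007 + 2*(-441)*(-446 - 441)) = 1/(-911007 + 2*(-441)*(-887)) = 1/(-911007 + 782334) = 1/(-128673) = -1/128673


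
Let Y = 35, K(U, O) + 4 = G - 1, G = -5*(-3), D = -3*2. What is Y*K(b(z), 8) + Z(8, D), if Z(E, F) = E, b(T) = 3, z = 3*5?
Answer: 358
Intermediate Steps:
D = -6
z = 15
G = 15
K(U, O) = 10 (K(U, O) = -4 + (15 - 1) = -4 + 14 = 10)
Y*K(b(z), 8) + Z(8, D) = 35*10 + 8 = 350 + 8 = 358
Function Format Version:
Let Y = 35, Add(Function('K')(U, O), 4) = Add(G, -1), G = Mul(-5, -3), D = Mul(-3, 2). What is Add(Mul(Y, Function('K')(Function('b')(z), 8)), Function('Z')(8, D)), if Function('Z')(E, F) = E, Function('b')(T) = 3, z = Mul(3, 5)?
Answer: 358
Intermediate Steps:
D = -6
z = 15
G = 15
Function('K')(U, O) = 10 (Function('K')(U, O) = Add(-4, Add(15, -1)) = Add(-4, 14) = 10)
Add(Mul(Y, Function('K')(Function('b')(z), 8)), Function('Z')(8, D)) = Add(Mul(35, 10), 8) = Add(350, 8) = 358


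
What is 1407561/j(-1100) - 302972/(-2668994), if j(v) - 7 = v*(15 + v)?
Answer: 2059185533219/1592731510979 ≈ 1.2929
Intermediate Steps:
j(v) = 7 + v*(15 + v)
1407561/j(-1100) - 302972/(-2668994) = 1407561/(7 + (-1100)² + 15*(-1100)) - 302972/(-2668994) = 1407561/(7 + 1210000 - 16500) - 302972*(-1/2668994) = 1407561/1193507 + 151486/1334497 = 2059185533219/1592731510979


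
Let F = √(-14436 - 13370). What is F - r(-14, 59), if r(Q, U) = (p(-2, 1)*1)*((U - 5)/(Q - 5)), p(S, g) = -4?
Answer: -216/19 + I*√27806 ≈ -11.368 + 166.75*I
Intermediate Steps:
r(Q, U) = -4*(-5 + U)/(-5 + Q) (r(Q, U) = (-4*1)*((U - 5)/(Q - 5)) = -4*(-5 + U)/(-5 + Q))
F = I*√27806 (F = √(-27806) = I*√27806 ≈ 166.75*I)
F - r(-14, 59) = I*√27806 - 4*(5 - 1*59)/(-5 - 14) = I*√27806 - 4*(5 - 59)/(-19) = I*√27806 - 4*(-1)*(-54)/19 = I*√27806 - 1*216/19 = I*√27806 - 216/19 = -216/19 + I*√27806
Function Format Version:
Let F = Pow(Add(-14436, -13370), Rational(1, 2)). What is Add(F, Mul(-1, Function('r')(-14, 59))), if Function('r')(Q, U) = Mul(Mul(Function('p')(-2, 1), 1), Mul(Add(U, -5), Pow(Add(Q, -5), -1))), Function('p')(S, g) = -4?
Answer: Add(Rational(-216, 19), Mul(I, Pow(27806, Rational(1, 2)))) ≈ Add(-11.368, Mul(166.75, I))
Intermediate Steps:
Function('r')(Q, U) = Mul(-4, Pow(Add(-5, Q), -1), Add(-5, U)) (Function('r')(Q, U) = Mul(Mul(-4, 1), Mul(Add(U, -5), Pow(Add(Q, -5), -1))) = Mul(-4, Mul(Add(-5, U), Pow(Add(-5, Q), -1))) = Mul(-4, Mul(Pow(Add(-5, Q), -1), Add(-5, U))) = Mul(-4, Pow(Add(-5, Q), -1), Add(-5, U)))
F = Mul(I, Pow(27806, Rational(1, 2))) (F = Pow(-27806, Rational(1, 2)) = Mul(I, Pow(27806, Rational(1, 2))) ≈ Mul(166.75, I))
Add(F, Mul(-1, Function('r')(-14, 59))) = Add(Mul(I, Pow(27806, Rational(1, 2))), Mul(-1, Mul(4, Pow(Add(-5, -14), -1), Add(5, Mul(-1, 59))))) = Add(Mul(I, Pow(27806, Rational(1, 2))), Mul(-1, Mul(4, Pow(-19, -1), Add(5, -59)))) = Add(Mul(I, Pow(27806, Rational(1, 2))), Mul(-1, Mul(4, Rational(-1, 19), -54))) = Add(Mul(I, Pow(27806, Rational(1, 2))), Mul(-1, Rational(216, 19))) = Add(Mul(I, Pow(27806, Rational(1, 2))), Rational(-216, 19)) = Add(Rational(-216, 19), Mul(I, Pow(27806, Rational(1, 2))))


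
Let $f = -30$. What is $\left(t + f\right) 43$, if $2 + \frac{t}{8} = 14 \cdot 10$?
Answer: $46182$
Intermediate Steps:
$t = 1104$ ($t = -16 + 8 \cdot 14 \cdot 10 = -16 + 8 \cdot 140 = -16 + 1120 = 1104$)
$\left(t + f\right) 43 = \left(1104 - 30\right) 43 = 1074 \cdot 43 = 46182$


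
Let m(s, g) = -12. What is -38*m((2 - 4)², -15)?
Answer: 456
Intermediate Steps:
-38*m((2 - 4)², -15) = -38*(-12) = 456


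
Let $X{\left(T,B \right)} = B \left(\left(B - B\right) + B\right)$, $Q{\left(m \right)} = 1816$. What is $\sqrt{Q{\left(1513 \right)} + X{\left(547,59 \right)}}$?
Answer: $\sqrt{5297} \approx 72.781$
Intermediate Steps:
$X{\left(T,B \right)} = B^{2}$ ($X{\left(T,B \right)} = B \left(0 + B\right) = B B = B^{2}$)
$\sqrt{Q{\left(1513 \right)} + X{\left(547,59 \right)}} = \sqrt{1816 + 59^{2}} = \sqrt{1816 + 3481} = \sqrt{5297}$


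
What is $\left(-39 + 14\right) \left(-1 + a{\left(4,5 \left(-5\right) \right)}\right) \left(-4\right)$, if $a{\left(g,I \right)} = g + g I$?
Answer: $-9700$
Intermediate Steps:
$a{\left(g,I \right)} = g + I g$
$\left(-39 + 14\right) \left(-1 + a{\left(4,5 \left(-5\right) \right)}\right) \left(-4\right) = \left(-39 + 14\right) \left(-1 + 4 \left(1 + 5 \left(-5\right)\right)\right) \left(-4\right) = - 25 \left(-1 + 4 \left(1 - 25\right)\right) \left(-4\right) = - 25 \left(-1 + 4 \left(-24\right)\right) \left(-4\right) = - 25 \left(-1 - 96\right) \left(-4\right) = - 25 \left(\left(-97\right) \left(-4\right)\right) = \left(-25\right) 388 = -9700$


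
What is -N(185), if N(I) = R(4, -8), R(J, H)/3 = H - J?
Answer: 36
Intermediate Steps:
R(J, H) = -3*J + 3*H (R(J, H) = 3*(H - J) = -3*J + 3*H)
N(I) = -36 (N(I) = -3*4 + 3*(-8) = -12 - 24 = -36)
-N(185) = -1*(-36) = 36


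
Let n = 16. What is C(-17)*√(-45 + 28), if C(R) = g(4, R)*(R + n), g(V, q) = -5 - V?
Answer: 9*I*√17 ≈ 37.108*I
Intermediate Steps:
C(R) = -144 - 9*R (C(R) = (-5 - 1*4)*(R + 16) = (-5 - 4)*(16 + R) = -9*(16 + R) = -144 - 9*R)
C(-17)*√(-45 + 28) = (-144 - 9*(-17))*√(-45 + 28) = (-144 + 153)*√(-17) = 9*(I*√17) = 9*I*√17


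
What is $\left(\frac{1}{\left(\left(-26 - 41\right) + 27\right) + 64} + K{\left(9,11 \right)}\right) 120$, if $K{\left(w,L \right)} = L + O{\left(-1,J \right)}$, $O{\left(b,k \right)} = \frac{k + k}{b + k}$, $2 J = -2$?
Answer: $1445$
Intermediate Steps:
$J = -1$ ($J = \frac{1}{2} \left(-2\right) = -1$)
$O{\left(b,k \right)} = \frac{2 k}{b + k}$
$K{\left(w,L \right)} = 1 + L$ ($K{\left(w,L \right)} = L + 2 \left(-1\right) \frac{1}{-1 - 1} = L + 2 \left(-1\right) \frac{1}{-2} = L + 2 \left(-1\right) \left(- \frac{1}{2}\right) = L + 1 = 1 + L$)
$\left(\frac{1}{\left(\left(-26 - 41\right) + 27\right) + 64} + K{\left(9,11 \right)}\right) 120 = \left(\frac{1}{\left(\left(-26 - 41\right) + 27\right) + 64} + \left(1 + 11\right)\right) 120 = \left(\frac{1}{\left(-67 + 27\right) + 64} + 12\right) 120 = \left(\frac{1}{-40 + 64} + 12\right) 120 = \left(\frac{1}{24} + 12\right) 120 = \frac{289}{24} \cdot 120 = 1445$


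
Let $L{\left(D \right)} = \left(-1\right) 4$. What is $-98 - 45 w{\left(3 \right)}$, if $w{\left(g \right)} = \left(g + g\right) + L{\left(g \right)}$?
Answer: $-188$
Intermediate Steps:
$L{\left(D \right)} = -4$
$w{\left(g \right)} = -4 + 2 g$ ($w{\left(g \right)} = \left(g + g\right) - 4 = 2 g - 4 = -4 + 2 g$)
$-98 - 45 w{\left(3 \right)} = -98 - 45 \left(-4 + 2 \cdot 3\right) = -98 - 45 \left(-4 + 6\right) = -98 - 90 = -188$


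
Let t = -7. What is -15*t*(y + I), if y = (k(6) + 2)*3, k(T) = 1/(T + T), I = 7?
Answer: 5565/4 ≈ 1391.3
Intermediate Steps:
k(T) = 1/(2*T)
y = 25/4 (y = ((½)/6 + 2)*3 = ((½)*(⅙) + 2)*3 = (1/12 + 2)*3 = (25/12)*3 = 25/4 ≈ 6.2500)
-15*t*(y + I) = -(-105)*(25/4 + 7) = -(-105)*53/4 = -15*(-371/4) = 5565/4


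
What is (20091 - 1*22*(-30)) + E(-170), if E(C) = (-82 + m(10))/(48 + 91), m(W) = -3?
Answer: 2884304/139 ≈ 20750.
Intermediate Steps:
E(C) = -85/139 (E(C) = (-82 - 3)/(48 + 91) = -85/139)
(20091 - 1*22*(-30)) + E(-170) = (20091 - 1*22*(-30)) - 85/139 = (20091 - 22*(-30)) - 85/139 = (20091 + 660) - 85/139 = 20751 - 85/139 = 2884304/139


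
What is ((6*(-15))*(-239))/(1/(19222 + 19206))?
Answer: 826586280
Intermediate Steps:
((6*(-15))*(-239))/(1/(19222 + 19206)) = (-90*(-239))/(1/38428) = 21510/(1/38428) = 21510*38428 = 826586280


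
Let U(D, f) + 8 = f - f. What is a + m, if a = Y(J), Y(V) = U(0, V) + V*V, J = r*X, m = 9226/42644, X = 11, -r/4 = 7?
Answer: 288932035/3046 ≈ 94856.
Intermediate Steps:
r = -28 (r = -4*7 = -28)
U(D, f) = -8 (U(D, f) = -8 + (f - f) = -8 + 0 = -8)
m = 659/3046 (m = 9226*(1/42644) = 659/3046 ≈ 0.21635)
J = -308 (J = -28*11 = -308)
Y(V) = -8 + V**2 (Y(V) = -8 + V*V = -8 + V**2)
a = 94856 (a = -8 + (-308)**2 = -8 + 94864 = 94856)
a + m = 94856 + 659/3046 = 288932035/3046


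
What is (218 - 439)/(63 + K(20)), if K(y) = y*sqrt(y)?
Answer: 13923/4031 - 8840*sqrt(5)/4031 ≈ -1.4497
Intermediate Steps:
K(y) = y**(3/2)
(218 - 439)/(63 + K(20)) = (218 - 439)/(63 + 20**(3/2)) = -221/(63 + 40*sqrt(5))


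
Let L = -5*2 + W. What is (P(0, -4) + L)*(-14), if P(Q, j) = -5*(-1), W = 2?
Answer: 42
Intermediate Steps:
P(Q, j) = 5
L = -8 (L = -5*2 + 2 = -10 + 2 = -8)
(P(0, -4) + L)*(-14) = (5 - 8)*(-14) = -3*(-14) = 42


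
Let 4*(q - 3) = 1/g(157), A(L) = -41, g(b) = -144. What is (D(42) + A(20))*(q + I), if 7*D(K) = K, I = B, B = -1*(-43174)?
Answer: -870448285/576 ≈ -1.5112e+6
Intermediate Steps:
B = 43174
I = 43174
D(K) = K/7
q = 1727/576 (q = 3 + (¼)/(-144) = 3 + (¼)*(-1/144) = 3 - 1/576 = 1727/576 ≈ 2.9983)
(D(42) + A(20))*(q + I) = ((⅐)*42 - 41)*(1727/576 + 43174) = (6 - 41)*(24869951/576) = -35*24869951/576 = -870448285/576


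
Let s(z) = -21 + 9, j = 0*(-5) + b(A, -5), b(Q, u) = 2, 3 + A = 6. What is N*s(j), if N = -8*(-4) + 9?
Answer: -492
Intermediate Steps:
A = 3 (A = -3 + 6 = 3)
j = 2 (j = 0*(-5) + 2 = 0 + 2 = 2)
N = 41 (N = 32 + 9 = 41)
s(z) = -12
N*s(j) = 41*(-12) = -492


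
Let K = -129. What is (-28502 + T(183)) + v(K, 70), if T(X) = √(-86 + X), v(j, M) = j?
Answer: -28631 + √97 ≈ -28621.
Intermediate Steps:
(-28502 + T(183)) + v(K, 70) = (-28502 + √(-86 + 183)) - 129 = (-28502 + √97) - 129 = -28631 + √97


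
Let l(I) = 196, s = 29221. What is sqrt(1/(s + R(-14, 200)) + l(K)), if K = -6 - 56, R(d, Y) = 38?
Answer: sqrt(18643721015)/9753 ≈ 14.000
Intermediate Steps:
K = -62
sqrt(1/(s + R(-14, 200)) + l(K)) = sqrt(1/(29221 + 38) + 196) = sqrt(1/29259 + 196) = sqrt(5734765/29259) = sqrt(18643721015)/9753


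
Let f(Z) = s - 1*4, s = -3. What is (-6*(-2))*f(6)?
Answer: -84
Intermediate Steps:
f(Z) = -7 (f(Z) = -3 - 1*4 = -3 - 4 = -7)
(-6*(-2))*f(6) = -6*(-2)*(-7) = 12*(-7) = -84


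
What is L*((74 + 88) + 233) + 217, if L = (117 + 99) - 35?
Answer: 71712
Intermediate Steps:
L = 181 (L = 216 - 35 = 181)
L*((74 + 88) + 233) + 217 = 181*((74 + 88) + 233) + 217 = 181*(162 + 233) + 217 = 181*395 + 217 = 71495 + 217 = 71712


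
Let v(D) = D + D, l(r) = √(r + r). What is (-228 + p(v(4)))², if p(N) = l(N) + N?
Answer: 46656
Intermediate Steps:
l(r) = √2*√r (l(r) = √(2*r) = √2*√r)
v(D) = 2*D
p(N) = N + √2*√N (p(N) = √2*√N + N = N + √2*√N)
(-228 + p(v(4)))² = (-228 + (2*4 + √2*√(2*4)))² = (-228 + (8 + √2*√8))² = (-228 + (8 + √2*(2*√2)))² = (-228 + (8 + 4))² = (-228 + 12)² = (-216)² = 46656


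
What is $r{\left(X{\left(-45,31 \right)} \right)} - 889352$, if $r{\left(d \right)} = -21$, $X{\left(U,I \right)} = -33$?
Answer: $-889373$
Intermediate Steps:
$r{\left(X{\left(-45,31 \right)} \right)} - 889352 = -21 - 889352 = -889373$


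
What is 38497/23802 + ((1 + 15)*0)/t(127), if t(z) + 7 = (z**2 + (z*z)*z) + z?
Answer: 38497/23802 ≈ 1.6174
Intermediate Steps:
t(z) = -7 + z + z**2 + z**3 (t(z) = -7 + ((z**2 + (z*z)*z) + z) = -7 + ((z**2 + z**2*z) + z) = -7 + ((z**2 + z**3) + z) = -7 + (z + z**2 + z**3) = -7 + z + z**2 + z**3)
38497/23802 + ((1 + 15)*0)/t(127) = 38497/23802 + ((1 + 15)*0)/(-7 + 127 + 127**2 + 127**3) = 38497*(1/23802) + (16*0)/(-7 + 127 + 16129 + 2048383) = 38497/23802 + 0/2064632 = 38497/23802 + 0*(1/2064632) = 38497/23802 + 0 = 38497/23802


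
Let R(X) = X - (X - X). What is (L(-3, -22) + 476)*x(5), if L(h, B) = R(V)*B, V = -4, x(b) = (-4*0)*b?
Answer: 0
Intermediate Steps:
x(b) = 0 (x(b) = 0*b = 0)
R(X) = X (R(X) = X - 1*0 = X + 0 = X)
L(h, B) = -4*B
(L(-3, -22) + 476)*x(5) = (-4*(-22) + 476)*0 = (88 + 476)*0 = 564*0 = 0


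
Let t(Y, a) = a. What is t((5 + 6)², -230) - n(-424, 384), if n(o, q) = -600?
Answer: 370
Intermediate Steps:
t((5 + 6)², -230) - n(-424, 384) = -230 - 1*(-600) = -230 + 600 = 370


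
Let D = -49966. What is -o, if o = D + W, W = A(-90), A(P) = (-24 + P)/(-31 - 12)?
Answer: 2148424/43 ≈ 49963.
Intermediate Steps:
A(P) = 24/43 - P/43 (A(P) = (-24 + P)/(-43) = (-24 + P)*(-1/43) = 24/43 - P/43)
W = 114/43 (W = 24/43 - 1/43*(-90) = 24/43 + 90/43 = 114/43 ≈ 2.6512)
o = -2148424/43 (o = -49966 + 114/43 = -2148424/43 ≈ -49963.)
-o = -1*(-2148424/43) = 2148424/43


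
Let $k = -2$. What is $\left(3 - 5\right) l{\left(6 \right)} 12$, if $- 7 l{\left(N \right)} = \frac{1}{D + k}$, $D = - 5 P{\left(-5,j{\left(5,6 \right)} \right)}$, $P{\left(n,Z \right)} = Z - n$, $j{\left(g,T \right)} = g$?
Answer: $- \frac{6}{91} \approx -0.065934$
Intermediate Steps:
$D = -50$ ($D = - 5 \left(5 - -5\right) = - 5 \left(5 + 5\right) = \left(-5\right) 10 = -50$)
$l{\left(N \right)} = \frac{1}{364}$ ($l{\left(N \right)} = - \frac{1}{7 \left(-50 - 2\right)} = - \frac{1}{7 \left(-52\right)} = \left(- \frac{1}{7}\right) \left(- \frac{1}{52}\right) = \frac{1}{364}$)
$\left(3 - 5\right) l{\left(6 \right)} 12 = \left(3 - 5\right) \frac{1}{364} \cdot 12 = \left(-2\right) \frac{1}{364} \cdot 12 = \left(- \frac{1}{182}\right) 12 = - \frac{6}{91}$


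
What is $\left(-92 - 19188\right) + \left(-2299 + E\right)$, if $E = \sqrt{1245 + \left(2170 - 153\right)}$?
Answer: $-21579 + \sqrt{3262} \approx -21522.0$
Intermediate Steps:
$E = \sqrt{3262}$ ($E = \sqrt{1245 + 2017} = \sqrt{3262} \approx 57.114$)
$\left(-92 - 19188\right) + \left(-2299 + E\right) = \left(-92 - 19188\right) - \left(2299 - \sqrt{3262}\right) = -19280 - \left(2299 - \sqrt{3262}\right) = -21579 + \sqrt{3262}$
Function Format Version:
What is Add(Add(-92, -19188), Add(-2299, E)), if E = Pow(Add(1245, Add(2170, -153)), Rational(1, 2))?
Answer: Add(-21579, Pow(3262, Rational(1, 2))) ≈ -21522.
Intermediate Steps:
E = Pow(3262, Rational(1, 2)) (E = Pow(Add(1245, 2017), Rational(1, 2)) = Pow(3262, Rational(1, 2)) ≈ 57.114)
Add(Add(-92, -19188), Add(-2299, E)) = Add(Add(-92, -19188), Add(-2299, Pow(3262, Rational(1, 2)))) = Add(-19280, Add(-2299, Pow(3262, Rational(1, 2)))) = Add(-21579, Pow(3262, Rational(1, 2)))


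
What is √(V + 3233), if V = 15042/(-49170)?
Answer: 2*√54275337490/8195 ≈ 56.857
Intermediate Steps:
V = -2507/8195 (V = 15042*(-1/49170) = -2507/8195 ≈ -0.30592)
√(V + 3233) = √(-2507/8195 + 3233) = √(26491928/8195) = 2*√54275337490/8195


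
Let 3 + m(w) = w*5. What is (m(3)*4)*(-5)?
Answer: -240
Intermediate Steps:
m(w) = -3 + 5*w (m(w) = -3 + w*5 = -3 + 5*w)
(m(3)*4)*(-5) = ((-3 + 5*3)*4)*(-5) = ((-3 + 15)*4)*(-5) = (12*4)*(-5) = 48*(-5) = -240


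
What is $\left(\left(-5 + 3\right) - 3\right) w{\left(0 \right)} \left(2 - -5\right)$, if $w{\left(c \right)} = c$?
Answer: $0$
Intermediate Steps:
$\left(\left(-5 + 3\right) - 3\right) w{\left(0 \right)} \left(2 - -5\right) = \left(\left(-5 + 3\right) - 3\right) 0 \left(2 - -5\right) = \left(-2 - 3\right) 0 \left(2 + 5\right) = \left(-5\right) 0 \cdot 7 = 0 \cdot 7 = 0$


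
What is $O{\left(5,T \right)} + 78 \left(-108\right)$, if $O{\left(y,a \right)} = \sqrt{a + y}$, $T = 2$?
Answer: $-8424 + \sqrt{7} \approx -8421.4$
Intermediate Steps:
$O{\left(5,T \right)} + 78 \left(-108\right) = \sqrt{2 + 5} + 78 \left(-108\right) = \sqrt{7} - 8424 = -8424 + \sqrt{7}$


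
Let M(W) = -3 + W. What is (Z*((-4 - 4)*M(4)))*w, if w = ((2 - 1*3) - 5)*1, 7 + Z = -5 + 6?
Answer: -288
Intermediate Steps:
Z = -6 (Z = -7 + (-5 + 6) = -7 + 1 = -6)
w = -6 (w = ((2 - 3) - 5)*1 = (-1 - 5)*1 = -6*1 = -6)
(Z*((-4 - 4)*M(4)))*w = -6*(-4 - 4)*(-3 + 4)*(-6) = -(-48)*(-6) = -6*(-8)*(-6) = 48*(-6) = -288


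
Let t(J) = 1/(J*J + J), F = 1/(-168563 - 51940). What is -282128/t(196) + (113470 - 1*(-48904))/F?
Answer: -46697480458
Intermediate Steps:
F = -1/220503 (F = 1/(-220503) = -1/220503 ≈ -4.5351e-6)
t(J) = 1/(J + J**2) (t(J) = 1/(J**2 + J) = 1/(J + J**2))
-282128/t(196) + (113470 - 1*(-48904))/F = -282128/(1/(196*(1 + 196))) + (113470 - 1*(-48904))/(-1/220503) = -282128/((1/196)/197) + (113470 + 48904)*(-220503) = -282128/((1/196)*(1/197)) + 162374*(-220503) = -282128/1/38612 - 35803954122 = -282128*38612 - 35803954122 = -10893526336 - 35803954122 = -46697480458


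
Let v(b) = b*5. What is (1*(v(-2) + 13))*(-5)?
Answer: -15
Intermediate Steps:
v(b) = 5*b
(1*(v(-2) + 13))*(-5) = (1*(5*(-2) + 13))*(-5) = (1*(-10 + 13))*(-5) = (1*3)*(-5) = 3*(-5) = -15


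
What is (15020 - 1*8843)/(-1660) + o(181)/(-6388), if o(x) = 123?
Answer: -4957857/1325510 ≈ -3.7403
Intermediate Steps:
(15020 - 1*8843)/(-1660) + o(181)/(-6388) = (15020 - 1*8843)/(-1660) + 123/(-6388) = (15020 - 8843)*(-1/1660) + 123*(-1/6388) = 6177*(-1/1660) - 123/6388 = -6177/1660 - 123/6388 = -4957857/1325510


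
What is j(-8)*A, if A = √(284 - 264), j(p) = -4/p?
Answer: √5 ≈ 2.2361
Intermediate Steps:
A = 2*√5 (A = √20 = 2*√5 ≈ 4.4721)
j(-8)*A = (-4/(-8))*(2*√5) = (-4*(-⅛))*(2*√5) = (2*√5)/2 = √5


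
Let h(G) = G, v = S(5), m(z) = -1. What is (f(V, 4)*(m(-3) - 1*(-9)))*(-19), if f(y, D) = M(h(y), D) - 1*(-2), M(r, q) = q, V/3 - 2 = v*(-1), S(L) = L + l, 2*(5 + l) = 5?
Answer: -912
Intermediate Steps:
l = -5/2 (l = -5 + (½)*5 = -5 + 5/2 = -5/2 ≈ -2.5000)
S(L) = -5/2 + L (S(L) = L - 5/2 = -5/2 + L)
v = 5/2 (v = -5/2 + 5 = 5/2 ≈ 2.5000)
V = -3/2 (V = 6 + 3*((5/2)*(-1)) = 6 + 3*(-5/2) = 6 - 15/2 = -3/2 ≈ -1.5000)
f(y, D) = 2 + D (f(y, D) = D - 1*(-2) = D + 2 = 2 + D)
(f(V, 4)*(m(-3) - 1*(-9)))*(-19) = ((2 + 4)*(-1 - 1*(-9)))*(-19) = (6*(-1 + 9))*(-19) = (6*8)*(-19) = 48*(-19) = -912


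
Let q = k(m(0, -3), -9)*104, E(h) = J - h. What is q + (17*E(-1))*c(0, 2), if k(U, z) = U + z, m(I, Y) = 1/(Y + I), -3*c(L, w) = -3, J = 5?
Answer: -2606/3 ≈ -868.67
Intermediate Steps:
c(L, w) = 1 (c(L, w) = -1/3*(-3) = 1)
E(h) = 5 - h
m(I, Y) = 1/(I + Y)
q = -2912/3 (q = (1/(0 - 3) - 9)*104 = (1/(-3) - 9)*104 = (-1/3 - 9)*104 = -28/3*104 = -2912/3 ≈ -970.67)
q + (17*E(-1))*c(0, 2) = -2912/3 + (17*(5 - 1*(-1)))*1 = -2912/3 + (17*(5 + 1))*1 = -2912/3 + (17*6)*1 = -2912/3 + 102*1 = -2912/3 + 102 = -2606/3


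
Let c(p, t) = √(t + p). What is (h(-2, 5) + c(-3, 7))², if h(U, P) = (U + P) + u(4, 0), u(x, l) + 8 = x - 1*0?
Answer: 1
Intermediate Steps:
c(p, t) = √(p + t)
u(x, l) = -8 + x (u(x, l) = -8 + (x - 1*0) = -8 + (x + 0) = -8 + x)
h(U, P) = -4 + P + U (h(U, P) = (U + P) + (-8 + 4) = (P + U) - 4 = -4 + P + U)
(h(-2, 5) + c(-3, 7))² = ((-4 + 5 - 2) + √(-3 + 7))² = (-1 + √4)² = (-1 + 2)² = 1² = 1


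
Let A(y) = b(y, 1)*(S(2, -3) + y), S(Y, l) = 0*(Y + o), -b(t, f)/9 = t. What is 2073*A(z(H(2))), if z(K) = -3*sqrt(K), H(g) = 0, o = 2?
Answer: 0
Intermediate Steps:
b(t, f) = -9*t
S(Y, l) = 0 (S(Y, l) = 0*(Y + 2) = 0*(2 + Y) = 0)
A(y) = -9*y**2 (A(y) = (-9*y)*(0 + y) = (-9*y)*y = -9*y**2)
2073*A(z(H(2))) = 2073*(-9*(-3*sqrt(0))**2) = 2073*(-9*(-3*0)**2) = 2073*(-9*0**2) = 2073*(-9*0) = 2073*0 = 0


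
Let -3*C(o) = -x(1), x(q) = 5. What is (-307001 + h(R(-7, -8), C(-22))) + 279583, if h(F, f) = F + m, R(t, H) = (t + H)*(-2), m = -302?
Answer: -27690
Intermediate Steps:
R(t, H) = -2*H - 2*t (R(t, H) = (H + t)*(-2) = -2*H - 2*t)
C(o) = 5/3 (C(o) = -(-1)*5/3 = -1/3*(-5) = 5/3)
h(F, f) = -302 + F (h(F, f) = F - 302 = -302 + F)
(-307001 + h(R(-7, -8), C(-22))) + 279583 = (-307001 + (-302 + (-2*(-8) - 2*(-7)))) + 279583 = (-307001 + (-302 + (16 + 14))) + 279583 = (-307001 + (-302 + 30)) + 279583 = (-307001 - 272) + 279583 = -307273 + 279583 = -27690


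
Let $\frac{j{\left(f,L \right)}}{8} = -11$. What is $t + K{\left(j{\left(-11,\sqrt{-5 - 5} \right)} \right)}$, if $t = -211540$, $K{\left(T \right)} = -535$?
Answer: $-212075$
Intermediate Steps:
$j{\left(f,L \right)} = -88$ ($j{\left(f,L \right)} = 8 \left(-11\right) = -88$)
$t + K{\left(j{\left(-11,\sqrt{-5 - 5} \right)} \right)} = -211540 - 535 = -212075$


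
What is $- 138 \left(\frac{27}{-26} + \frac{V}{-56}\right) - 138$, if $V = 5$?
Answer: $\frac{6417}{364} \approx 17.629$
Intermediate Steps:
$- 138 \left(\frac{27}{-26} + \frac{V}{-56}\right) - 138 = - 138 \left(\frac{27}{-26} + \frac{5}{-56}\right) - 138 = - 138 \left(27 \left(- \frac{1}{26}\right) + 5 \left(- \frac{1}{56}\right)\right) - 138 = - 138 \left(- \frac{27}{26} - \frac{5}{56}\right) - 138 = \left(-138\right) \left(- \frac{821}{728}\right) - 138 = \frac{56649}{364} - 138 = \frac{6417}{364}$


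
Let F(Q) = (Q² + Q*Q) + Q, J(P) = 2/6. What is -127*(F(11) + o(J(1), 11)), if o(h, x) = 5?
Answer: -32766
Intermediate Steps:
J(P) = ⅓ (J(P) = 2*(⅙) = ⅓)
F(Q) = Q + 2*Q² (F(Q) = (Q² + Q²) + Q = 2*Q² + Q = Q + 2*Q²)
-127*(F(11) + o(J(1), 11)) = -127*(11*(1 + 2*11) + 5) = -127*(11*(1 + 22) + 5) = -127*(11*23 + 5) = -127*(253 + 5) = -127*258 = -32766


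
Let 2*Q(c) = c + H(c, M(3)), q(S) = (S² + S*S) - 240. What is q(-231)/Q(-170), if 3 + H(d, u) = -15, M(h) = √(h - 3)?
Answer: -53241/47 ≈ -1132.8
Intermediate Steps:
M(h) = √(-3 + h)
H(d, u) = -18 (H(d, u) = -3 - 15 = -18)
q(S) = -240 + 2*S² (q(S) = (S² + S²) - 240 = 2*S² - 240 = -240 + 2*S²)
Q(c) = -9 + c/2 (Q(c) = (c - 18)/2 = (-18 + c)/2 = -9 + c/2)
q(-231)/Q(-170) = (-240 + 2*(-231)²)/(-9 + (½)*(-170)) = (-240 + 2*53361)/(-9 - 85) = (-240 + 106722)/(-94) = 106482*(-1/94) = -53241/47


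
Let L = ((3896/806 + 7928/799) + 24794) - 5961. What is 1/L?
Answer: 321997/6068920937 ≈ 5.3057e-5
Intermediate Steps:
L = 6068920937/321997 (L = ((3896*(1/806) + 7928*(1/799)) + 24794) - 5961 = ((1948/403 + 7928/799) + 24794) - 5961 = (4751436/321997 + 24794) - 5961 = 7988345054/321997 - 5961 = 6068920937/321997 ≈ 18848.)
1/L = 1/(6068920937/321997) = 321997/6068920937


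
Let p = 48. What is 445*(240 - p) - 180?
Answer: 85260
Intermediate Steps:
445*(240 - p) - 180 = 445*(240 - 1*48) - 180 = 445*(240 - 48) - 180 = 445*192 - 180 = 85440 - 180 = 85260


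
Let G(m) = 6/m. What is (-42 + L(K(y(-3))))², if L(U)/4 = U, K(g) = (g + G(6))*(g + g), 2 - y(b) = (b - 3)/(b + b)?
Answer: 676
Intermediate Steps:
y(b) = 2 - (-3 + b)/(2*b) (y(b) = 2 - (b - 3)/(b + b) = 2 - (-3 + b)/(2*b))
K(g) = 2*g*(1 + g) (K(g) = (g + 6/6)*(g + g) = (g + 6*(⅙))*(2*g) = (g + 1)*(2*g) = (1 + g)*(2*g) = 2*g*(1 + g))
L(U) = 4*U
(-42 + L(K(y(-3))))² = (-42 + 4*(2*((3/2)*(1 - 3)/(-3))*(1 + (3/2)*(1 - 3)/(-3))))² = (-42 + 4*(2*((3/2)*(-⅓)*(-2))*(1 + (3/2)*(-⅓)*(-2))))² = (-42 + 4*(2*1*(1 + 1)))² = (-42 + 4*(2*1*2))² = (-42 + 4*4)² = (-42 + 16)² = (-26)² = 676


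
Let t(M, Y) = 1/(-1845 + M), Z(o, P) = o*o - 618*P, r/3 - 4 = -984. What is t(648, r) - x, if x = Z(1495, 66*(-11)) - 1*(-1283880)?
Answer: -4749184882/1197 ≈ -3.9676e+6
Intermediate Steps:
r = -2940 (r = 12 + 3*(-984) = 12 - 2952 = -2940)
Z(o, P) = o**2 - 618*P
x = 3967573 (x = (1495**2 - 40788*(-11)) - 1*(-1283880) = (2235025 - 618*(-726)) + 1283880 = (2235025 + 448668) + 1283880 = 2683693 + 1283880 = 3967573)
t(648, r) - x = 1/(-1845 + 648) - 1*3967573 = 1/(-1197) - 3967573 = -1/1197 - 3967573 = -4749184882/1197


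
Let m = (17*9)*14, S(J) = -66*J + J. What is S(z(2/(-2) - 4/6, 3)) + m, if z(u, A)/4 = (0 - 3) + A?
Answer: 2142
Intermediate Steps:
z(u, A) = -12 + 4*A (z(u, A) = 4*((0 - 3) + A) = 4*(-3 + A) = -12 + 4*A)
S(J) = -65*J
m = 2142 (m = 153*14 = 2142)
S(z(2/(-2) - 4/6, 3)) + m = -65*(-12 + 4*3) + 2142 = -65*(-12 + 12) + 2142 = -65*0 + 2142 = 0 + 2142 = 2142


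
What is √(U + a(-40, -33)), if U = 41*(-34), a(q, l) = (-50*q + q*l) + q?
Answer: √1886 ≈ 43.428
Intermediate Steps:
a(q, l) = -49*q + l*q (a(q, l) = (-50*q + l*q) + q = -49*q + l*q)
U = -1394
√(U + a(-40, -33)) = √(-1394 - 40*(-49 - 33)) = √(-1394 - 40*(-82)) = √(-1394 + 3280) = √1886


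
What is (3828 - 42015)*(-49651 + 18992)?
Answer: 1170775233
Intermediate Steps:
(3828 - 42015)*(-49651 + 18992) = -38187*(-30659) = 1170775233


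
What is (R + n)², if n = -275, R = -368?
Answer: 413449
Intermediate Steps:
(R + n)² = (-368 - 275)² = (-643)² = 413449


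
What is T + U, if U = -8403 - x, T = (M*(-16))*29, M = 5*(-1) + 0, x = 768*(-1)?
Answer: -5315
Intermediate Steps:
x = -768
M = -5 (M = -5 + 0 = -5)
T = 2320 (T = -5*(-16)*29 = 80*29 = 2320)
U = -7635 (U = -8403 - 1*(-768) = -8403 + 768 = -7635)
T + U = 2320 - 7635 = -5315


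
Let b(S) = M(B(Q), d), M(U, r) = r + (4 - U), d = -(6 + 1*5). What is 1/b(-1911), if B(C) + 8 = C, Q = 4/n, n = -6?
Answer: ⅗ ≈ 0.60000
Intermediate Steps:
Q = -⅔ (Q = 4/(-6) = 4*(-⅙) = -⅔ ≈ -0.66667)
d = -11 (d = -(6 + 5) = -1*11 = -11)
B(C) = -8 + C
M(U, r) = 4 + r - U
b(S) = 5/3 (b(S) = 4 - 11 - (-8 - ⅔) = 4 - 11 - 1*(-26/3) = 4 - 11 + 26/3 = 5/3)
1/b(-1911) = 1/(5/3) = ⅗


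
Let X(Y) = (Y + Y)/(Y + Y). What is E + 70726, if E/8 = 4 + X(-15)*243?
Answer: 72702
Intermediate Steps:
X(Y) = 1 (X(Y) = (2*Y)/((2*Y)) = (2*Y)*(1/(2*Y)) = 1)
E = 1976 (E = 8*(4 + 1*243) = 8*(4 + 243) = 8*247 = 1976)
E + 70726 = 1976 + 70726 = 72702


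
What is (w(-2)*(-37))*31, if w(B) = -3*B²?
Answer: 13764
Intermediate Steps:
(w(-2)*(-37))*31 = (-3*(-2)²*(-37))*31 = (-3*4*(-37))*31 = -12*(-37)*31 = 444*31 = 13764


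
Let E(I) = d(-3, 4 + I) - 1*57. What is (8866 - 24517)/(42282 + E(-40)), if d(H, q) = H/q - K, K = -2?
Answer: -187812/506725 ≈ -0.37064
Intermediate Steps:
d(H, q) = 2 + H/q (d(H, q) = H/q - 1*(-2) = H/q + 2 = 2 + H/q)
E(I) = -55 - 3/(4 + I) (E(I) = (2 - 3/(4 + I)) - 1*57 = (2 - 3/(4 + I)) - 57 = -55 - 3/(4 + I))
(8866 - 24517)/(42282 + E(-40)) = (8866 - 24517)/(42282 + (-223 - 55*(-40))/(4 - 40)) = -15651/(42282 + (-223 + 2200)/(-36)) = -15651/(42282 - 1/36*1977) = -15651/(42282 - 659/12) = -15651/506725/12 = -15651*12/506725 = -187812/506725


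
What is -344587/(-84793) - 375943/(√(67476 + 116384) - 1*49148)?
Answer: 599750679904270/51201024484223 + 375943*√45965/1207671022 ≈ 11.780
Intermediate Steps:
-344587/(-84793) - 375943/(√(67476 + 116384) - 1*49148) = -344587*(-1/84793) - 375943/(√183860 - 49148) = 344587/84793 - 375943/(2*√45965 - 49148) = 344587/84793 - 375943/(-49148 + 2*√45965)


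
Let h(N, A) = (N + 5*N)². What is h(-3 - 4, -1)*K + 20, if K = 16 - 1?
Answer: 26480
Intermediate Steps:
K = 15
h(N, A) = 36*N² (h(N, A) = (6*N)² = 36*N²)
h(-3 - 4, -1)*K + 20 = (36*(-3 - 4)²)*15 + 20 = (36*(-7)²)*15 + 20 = (36*49)*15 + 20 = 1764*15 + 20 = 26460 + 20 = 26480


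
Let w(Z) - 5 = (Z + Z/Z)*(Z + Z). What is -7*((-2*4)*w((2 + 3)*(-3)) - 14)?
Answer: 23898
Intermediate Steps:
w(Z) = 5 + 2*Z*(1 + Z) (w(Z) = 5 + (Z + Z/Z)*(Z + Z) = 5 + (Z + 1)*(2*Z) = 5 + (1 + Z)*(2*Z) = 5 + 2*Z*(1 + Z))
-7*((-2*4)*w((2 + 3)*(-3)) - 14) = -7*((-2*4)*(5 + 2*((2 + 3)*(-3)) + 2*((2 + 3)*(-3))²) - 14) = -7*(-8*(5 + 2*(5*(-3)) + 2*(5*(-3))²) - 14) = -7*(-8*(5 + 2*(-15) + 2*(-15)²) - 14) = -7*(-8*(5 - 30 + 2*225) - 14) = -7*(-8*(5 - 30 + 450) - 14) = -7*(-8*425 - 14) = -7*(-3400 - 14) = -7*(-3414) = 23898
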